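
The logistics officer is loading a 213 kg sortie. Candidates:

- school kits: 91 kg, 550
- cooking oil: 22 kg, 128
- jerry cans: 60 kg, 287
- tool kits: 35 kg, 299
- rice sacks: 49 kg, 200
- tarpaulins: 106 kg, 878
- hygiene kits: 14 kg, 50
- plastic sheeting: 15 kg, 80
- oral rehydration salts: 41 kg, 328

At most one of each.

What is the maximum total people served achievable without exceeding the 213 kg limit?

1635

Ranking by ratio (people served/kg): tool kits 8.54, tarpaulins 8.28, oral rehydration salts 8.00, school kits 6.04.
A density-first pass picks cooking oil + tool kits + tarpaulins + oral rehydration salts — 1633 at 204 kg.
Dropping cooking oil frees 22 kg; slotting in hygiene kits + plastic sheeting (29 kg) lifts the total to 1635 at 211 kg.
No other feasible combination exceeds 1635.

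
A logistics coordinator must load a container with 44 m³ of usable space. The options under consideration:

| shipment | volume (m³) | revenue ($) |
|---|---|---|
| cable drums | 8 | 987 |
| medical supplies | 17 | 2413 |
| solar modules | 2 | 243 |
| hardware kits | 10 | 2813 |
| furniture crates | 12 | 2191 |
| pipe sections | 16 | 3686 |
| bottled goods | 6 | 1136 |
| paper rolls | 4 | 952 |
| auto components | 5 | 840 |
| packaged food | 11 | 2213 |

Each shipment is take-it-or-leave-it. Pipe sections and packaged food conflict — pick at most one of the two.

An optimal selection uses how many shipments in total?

The maximum revenue within 44 m³ is 9885.
For example solar modules + hardware kits + furniture crates + pipe sections + paper rolls achieves it, using 44 m³.
Any selection reaching 9885 contains exactly 5 shipments.

5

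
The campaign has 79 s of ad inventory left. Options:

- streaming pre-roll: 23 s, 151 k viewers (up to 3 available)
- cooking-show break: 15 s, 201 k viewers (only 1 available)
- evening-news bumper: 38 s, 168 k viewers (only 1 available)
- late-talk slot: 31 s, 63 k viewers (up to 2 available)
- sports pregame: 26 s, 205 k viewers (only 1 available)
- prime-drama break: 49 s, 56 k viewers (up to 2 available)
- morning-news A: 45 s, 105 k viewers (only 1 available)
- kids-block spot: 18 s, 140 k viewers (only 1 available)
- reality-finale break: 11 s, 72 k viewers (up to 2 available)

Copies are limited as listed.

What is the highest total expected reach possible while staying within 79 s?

643

Ranking by ratio (expected reach/s): cooking-show break 13.40, sports pregame 7.88, kids-block spot 7.78.
Greedy by ratio would take cooking-show break + sports pregame + kids-block spot + reality-finale break: 70 s used, total 618.
The 37 s tied up in sports pregame and reality-finale break is better spent on 2×streaming pre-roll — total rises to 643 (79 s).
Nothing else within 79 s beats 643.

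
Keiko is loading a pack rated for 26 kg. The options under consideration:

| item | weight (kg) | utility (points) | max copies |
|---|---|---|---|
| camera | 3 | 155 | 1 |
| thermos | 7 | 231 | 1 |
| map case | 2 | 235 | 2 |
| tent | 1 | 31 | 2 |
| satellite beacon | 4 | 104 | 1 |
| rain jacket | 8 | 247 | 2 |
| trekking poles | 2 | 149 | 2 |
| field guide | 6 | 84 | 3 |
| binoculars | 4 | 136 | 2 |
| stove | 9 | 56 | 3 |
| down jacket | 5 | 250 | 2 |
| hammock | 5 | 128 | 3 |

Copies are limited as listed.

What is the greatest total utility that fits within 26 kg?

Best packing: camera + 2×map case + tent + 2×trekking poles + binoculars + 2×down jacket — 26 kg, 1590 total.
That's the maximum — no swap from here does better than 1590.

1590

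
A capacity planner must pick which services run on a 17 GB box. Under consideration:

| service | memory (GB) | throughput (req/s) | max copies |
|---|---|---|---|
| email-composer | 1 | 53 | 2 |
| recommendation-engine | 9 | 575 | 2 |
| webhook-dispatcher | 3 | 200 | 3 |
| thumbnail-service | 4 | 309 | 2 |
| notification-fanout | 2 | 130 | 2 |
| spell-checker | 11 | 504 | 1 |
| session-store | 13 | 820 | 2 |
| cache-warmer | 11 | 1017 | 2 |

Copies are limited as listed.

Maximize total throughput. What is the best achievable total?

1456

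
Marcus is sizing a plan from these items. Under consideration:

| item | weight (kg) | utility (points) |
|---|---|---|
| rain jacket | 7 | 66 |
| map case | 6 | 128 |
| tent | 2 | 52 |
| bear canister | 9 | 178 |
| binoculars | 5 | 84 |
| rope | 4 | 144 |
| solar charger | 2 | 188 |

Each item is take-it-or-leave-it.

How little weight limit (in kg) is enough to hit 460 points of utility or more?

12

Need the lightest bundle worth ≥ 460.
map case + rope + solar charger reaches 460 using 12 kg.
Any bundle with less than 12 kg falls short of 460.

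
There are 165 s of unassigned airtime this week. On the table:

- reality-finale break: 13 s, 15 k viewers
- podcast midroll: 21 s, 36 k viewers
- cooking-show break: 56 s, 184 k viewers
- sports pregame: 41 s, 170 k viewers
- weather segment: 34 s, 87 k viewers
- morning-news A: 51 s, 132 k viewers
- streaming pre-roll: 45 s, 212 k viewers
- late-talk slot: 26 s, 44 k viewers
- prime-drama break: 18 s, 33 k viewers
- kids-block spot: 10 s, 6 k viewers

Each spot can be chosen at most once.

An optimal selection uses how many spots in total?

4

Best achievable expected reach is 602.
podcast midroll + cooking-show break + sports pregame + streaming pre-roll hits 602 at 163 s.
Every optimal selection uses 4 spots.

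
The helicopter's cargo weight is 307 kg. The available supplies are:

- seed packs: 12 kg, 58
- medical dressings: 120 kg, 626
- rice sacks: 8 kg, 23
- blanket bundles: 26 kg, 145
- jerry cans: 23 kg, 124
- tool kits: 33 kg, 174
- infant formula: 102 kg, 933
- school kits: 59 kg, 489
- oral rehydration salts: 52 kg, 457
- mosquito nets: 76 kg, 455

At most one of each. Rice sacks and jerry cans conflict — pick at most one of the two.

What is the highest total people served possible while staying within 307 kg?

Best packing: seed packs + infant formula + school kits + oral rehydration salts + mosquito nets — 301 kg, 2392 total.
An exhaustive check of the 1024 subsets confirms 2392.

2392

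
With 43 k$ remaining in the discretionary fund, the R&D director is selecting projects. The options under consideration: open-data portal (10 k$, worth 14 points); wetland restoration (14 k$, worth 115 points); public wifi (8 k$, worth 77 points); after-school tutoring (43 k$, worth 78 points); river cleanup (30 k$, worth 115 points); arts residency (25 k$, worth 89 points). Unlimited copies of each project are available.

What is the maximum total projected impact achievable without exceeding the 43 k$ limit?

385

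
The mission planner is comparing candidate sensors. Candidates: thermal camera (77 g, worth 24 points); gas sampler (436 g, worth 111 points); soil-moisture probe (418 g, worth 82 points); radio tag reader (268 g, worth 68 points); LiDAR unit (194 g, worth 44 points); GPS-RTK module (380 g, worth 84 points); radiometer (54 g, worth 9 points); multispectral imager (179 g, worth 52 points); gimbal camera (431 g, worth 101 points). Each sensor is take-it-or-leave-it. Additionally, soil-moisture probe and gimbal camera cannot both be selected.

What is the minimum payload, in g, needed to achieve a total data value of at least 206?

Minimise g subject to total data value ≥ 206.
Taking gas sampler + LiDAR unit + multispectral imager gives 207 (≥ 206) for 809 g.
Below 809 g the best achievable stays under 206.

809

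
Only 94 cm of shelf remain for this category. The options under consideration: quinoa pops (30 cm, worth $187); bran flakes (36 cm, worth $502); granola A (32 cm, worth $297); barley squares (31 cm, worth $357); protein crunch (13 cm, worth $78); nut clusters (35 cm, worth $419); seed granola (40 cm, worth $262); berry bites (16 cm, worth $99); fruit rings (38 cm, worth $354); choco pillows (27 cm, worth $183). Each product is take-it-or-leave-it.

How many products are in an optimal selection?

3

Optimal total is 1042.
For example bran flakes + barley squares + choco pillows achieves it, using 94 cm.
Any selection reaching 1042 contains exactly 3 products.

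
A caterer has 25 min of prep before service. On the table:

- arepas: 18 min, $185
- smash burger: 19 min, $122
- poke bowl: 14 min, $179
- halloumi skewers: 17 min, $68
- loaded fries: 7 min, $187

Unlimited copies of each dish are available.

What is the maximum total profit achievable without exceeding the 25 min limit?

561

3×loaded fries uses 21 of the 25 min and totals 561.
No other feasible combination exceeds 561.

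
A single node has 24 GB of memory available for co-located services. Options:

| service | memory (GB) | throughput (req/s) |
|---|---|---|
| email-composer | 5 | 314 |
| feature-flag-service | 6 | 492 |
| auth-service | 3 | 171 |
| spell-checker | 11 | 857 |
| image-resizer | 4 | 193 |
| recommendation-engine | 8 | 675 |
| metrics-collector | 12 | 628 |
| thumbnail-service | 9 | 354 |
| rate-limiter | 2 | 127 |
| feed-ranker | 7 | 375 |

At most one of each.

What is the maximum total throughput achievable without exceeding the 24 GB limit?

1846

Density check — recommendation-engine 84.38, feature-flag-service 82.00, spell-checker 77.91 are the best per GB.
A density-first pass picks email-composer + feature-flag-service + auth-service + recommendation-engine + rate-limiter — 1779 at 24 GB.
The 11 GB tied up in feature-flag-service and auth-service and rate-limiter is better spent on spell-checker — total rises to 1846 (24 GB).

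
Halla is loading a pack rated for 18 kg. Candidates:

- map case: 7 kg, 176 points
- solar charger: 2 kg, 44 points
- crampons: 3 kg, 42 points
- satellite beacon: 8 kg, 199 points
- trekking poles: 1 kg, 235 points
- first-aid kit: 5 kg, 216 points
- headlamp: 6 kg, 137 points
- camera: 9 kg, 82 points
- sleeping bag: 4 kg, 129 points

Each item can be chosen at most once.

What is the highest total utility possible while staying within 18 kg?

779

A density-first pass picks map case + trekking poles + first-aid kit + sleeping bag — 756 at 17 kg.
Dropping map case frees 7 kg; slotting in satellite beacon (8 kg) lifts the total to 779 at 18 kg.
An exhaustive check of the 512 subsets confirms 779.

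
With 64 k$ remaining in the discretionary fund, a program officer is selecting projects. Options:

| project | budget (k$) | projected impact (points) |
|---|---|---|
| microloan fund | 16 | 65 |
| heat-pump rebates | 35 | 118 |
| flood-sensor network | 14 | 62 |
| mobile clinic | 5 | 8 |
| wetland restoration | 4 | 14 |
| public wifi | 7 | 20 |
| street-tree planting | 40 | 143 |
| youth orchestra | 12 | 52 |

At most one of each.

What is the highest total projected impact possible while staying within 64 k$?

Filling by ratio: microloan fund + flood-sensor network + mobile clinic + wetland restoration + public wifi + youth orchestra for 221, with 6 k$ left unused.
Reworking the packing: microloan fund + heat-pump rebates + youth orchestra uses 63 k$ and improves the total to 235.
The closest alternative, heat-pump rebates + flood-sensor network + youth orchestra, reaches only 232.

235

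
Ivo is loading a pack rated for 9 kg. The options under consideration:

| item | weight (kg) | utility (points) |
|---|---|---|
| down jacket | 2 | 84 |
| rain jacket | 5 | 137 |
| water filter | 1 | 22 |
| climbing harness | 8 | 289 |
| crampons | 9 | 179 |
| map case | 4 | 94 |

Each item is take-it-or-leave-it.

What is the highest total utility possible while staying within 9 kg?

311

The ratio heuristic lands on down jacket + rain jacket + water filter (243) but leaves 1 kg idle.
Dropping down jacket and rain jacket frees 7 kg; slotting in climbing harness (8 kg) lifts the total to 311 at 9 kg.
Runner-up climbing harness tops out at 289.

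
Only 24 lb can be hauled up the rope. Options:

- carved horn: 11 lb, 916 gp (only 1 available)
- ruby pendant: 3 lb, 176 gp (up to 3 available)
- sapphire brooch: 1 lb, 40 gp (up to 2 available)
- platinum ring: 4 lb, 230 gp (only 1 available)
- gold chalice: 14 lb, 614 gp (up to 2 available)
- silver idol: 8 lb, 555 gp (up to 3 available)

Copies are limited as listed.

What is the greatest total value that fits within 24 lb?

1741

A density-first pass picks carved horn + ruby pendant + 2×sapphire brooch + silver idol — 1727 at 24 lb.
The 4 lb tied up in ruby pendant and sapphire brooch is better spent on platinum ring — total rises to 1741 (24 lb).
No other feasible combination exceeds 1741.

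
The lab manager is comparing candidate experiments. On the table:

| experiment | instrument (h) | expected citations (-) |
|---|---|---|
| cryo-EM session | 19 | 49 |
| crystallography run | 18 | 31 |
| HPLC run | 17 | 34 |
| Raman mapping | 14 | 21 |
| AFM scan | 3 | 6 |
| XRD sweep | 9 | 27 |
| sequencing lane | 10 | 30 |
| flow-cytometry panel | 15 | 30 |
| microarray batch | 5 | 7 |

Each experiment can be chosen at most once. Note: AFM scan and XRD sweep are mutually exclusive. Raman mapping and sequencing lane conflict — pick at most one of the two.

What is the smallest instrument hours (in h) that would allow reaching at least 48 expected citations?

19

Need the lightest bundle worth ≥ 48.
cryo-EM session reaches 49 using 19 h.
No combination under 19 h hits 48.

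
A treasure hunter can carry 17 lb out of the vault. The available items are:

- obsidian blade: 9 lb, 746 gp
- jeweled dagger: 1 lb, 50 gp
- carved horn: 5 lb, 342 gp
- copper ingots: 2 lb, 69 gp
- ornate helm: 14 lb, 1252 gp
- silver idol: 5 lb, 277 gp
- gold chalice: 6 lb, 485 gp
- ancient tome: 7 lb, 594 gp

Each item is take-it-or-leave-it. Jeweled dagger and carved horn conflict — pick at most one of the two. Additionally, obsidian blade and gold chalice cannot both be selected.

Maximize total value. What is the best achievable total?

Taking the top-ratio items first gives jeweled dagger + copper ingots + ornate helm for 1371 (17 lb).
Replace copper ingots and ornate helm with obsidian blade + ancient tome: the trade gains 19 net, giving 1390 at 17 lb.

1390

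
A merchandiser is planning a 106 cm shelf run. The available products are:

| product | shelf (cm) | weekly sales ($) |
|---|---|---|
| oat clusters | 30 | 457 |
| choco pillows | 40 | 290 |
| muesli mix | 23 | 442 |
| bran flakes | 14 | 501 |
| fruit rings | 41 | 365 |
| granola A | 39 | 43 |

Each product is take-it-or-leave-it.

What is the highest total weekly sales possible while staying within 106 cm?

Best packing: oat clusters + muesli mix + bran flakes + granola A — 106 cm, 1443 total.
Next best is oat clusters + muesli mix + bran flakes at 1400 (67 cm) — short by 43.

1443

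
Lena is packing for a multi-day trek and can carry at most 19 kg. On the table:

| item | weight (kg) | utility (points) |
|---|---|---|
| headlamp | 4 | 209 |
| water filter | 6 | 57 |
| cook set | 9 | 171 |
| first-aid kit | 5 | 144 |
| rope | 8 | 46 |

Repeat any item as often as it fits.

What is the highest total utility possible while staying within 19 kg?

836

The ratio ordering already packs tightly: 4×headlamp, 16 kg, 836.
The spare 3 kg is too small for any remaining item, and no exchange beats 836.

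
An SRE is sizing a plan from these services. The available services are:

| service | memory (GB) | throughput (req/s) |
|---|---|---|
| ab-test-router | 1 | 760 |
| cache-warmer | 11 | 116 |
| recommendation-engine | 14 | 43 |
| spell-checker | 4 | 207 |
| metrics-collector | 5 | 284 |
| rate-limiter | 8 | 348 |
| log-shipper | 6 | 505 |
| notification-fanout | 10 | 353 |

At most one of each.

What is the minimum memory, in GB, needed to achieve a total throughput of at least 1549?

Minimise GB subject to total throughput ≥ 1549.
ab-test-router + metrics-collector + log-shipper: 1549 throughput at 12 GB.
Below 12 GB the best achievable stays under 1549.

12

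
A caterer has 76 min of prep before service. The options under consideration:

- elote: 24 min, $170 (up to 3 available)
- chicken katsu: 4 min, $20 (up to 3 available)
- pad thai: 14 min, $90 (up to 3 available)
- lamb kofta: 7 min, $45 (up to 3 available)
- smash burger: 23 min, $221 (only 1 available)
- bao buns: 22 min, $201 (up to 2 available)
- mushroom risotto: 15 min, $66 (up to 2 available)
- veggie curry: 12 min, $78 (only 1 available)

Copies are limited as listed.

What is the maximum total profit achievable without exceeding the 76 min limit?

668

Taking lamb kofta + smash burger + 2×bao buns: 74 min used, 668 in profit.
No other feasible combination exceeds 668.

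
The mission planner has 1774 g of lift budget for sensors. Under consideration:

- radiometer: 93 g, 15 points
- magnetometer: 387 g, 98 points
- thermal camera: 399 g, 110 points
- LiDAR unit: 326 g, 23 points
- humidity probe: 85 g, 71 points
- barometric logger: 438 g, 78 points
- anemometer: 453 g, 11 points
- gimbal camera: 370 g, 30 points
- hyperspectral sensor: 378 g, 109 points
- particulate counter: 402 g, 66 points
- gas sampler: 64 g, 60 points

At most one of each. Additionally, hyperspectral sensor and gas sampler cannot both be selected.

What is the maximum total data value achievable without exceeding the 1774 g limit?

Radiometer + magnetometer + thermal camera + humidity probe + hyperspectral sensor + particulate counter uses 1744 of the 1774 g and totals 469.

469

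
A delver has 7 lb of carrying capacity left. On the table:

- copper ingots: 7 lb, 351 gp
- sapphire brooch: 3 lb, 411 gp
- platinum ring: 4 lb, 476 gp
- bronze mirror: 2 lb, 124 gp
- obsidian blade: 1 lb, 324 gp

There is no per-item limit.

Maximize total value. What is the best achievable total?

2268

Ranking by ratio (value/lb): obsidian blade 324.00, sapphire brooch 137.00, platinum ring 119.00, bronze mirror 62.00.
Best packing: 7×obsidian blade — 7 lb, 2268 total.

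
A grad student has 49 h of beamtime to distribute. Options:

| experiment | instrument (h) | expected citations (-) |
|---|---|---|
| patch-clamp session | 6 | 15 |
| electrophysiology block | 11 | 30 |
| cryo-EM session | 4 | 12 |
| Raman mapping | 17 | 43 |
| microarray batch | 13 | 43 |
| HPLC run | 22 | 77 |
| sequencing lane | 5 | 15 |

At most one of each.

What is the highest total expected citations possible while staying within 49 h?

150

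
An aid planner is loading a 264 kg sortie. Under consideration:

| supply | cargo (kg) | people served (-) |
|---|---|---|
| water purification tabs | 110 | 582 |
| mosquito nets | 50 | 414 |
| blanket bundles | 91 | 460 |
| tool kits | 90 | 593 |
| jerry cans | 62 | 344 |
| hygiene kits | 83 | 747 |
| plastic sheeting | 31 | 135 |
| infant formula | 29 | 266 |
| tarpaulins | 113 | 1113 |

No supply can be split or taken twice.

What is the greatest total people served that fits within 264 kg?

By people served per kg: tarpaulins 9.85, infant formula 9.17, hygiene kits 9.00 lead.
Greedy by ratio would take hygiene kits + plastic sheeting + infant formula + tarpaulins: 256 kg used, total 2261.
Dropping plastic sheeting and infant formula frees 60 kg; slotting in mosquito nets (50 kg) lifts the total to 2274 at 246 kg.
The spare 18 kg is too small for any remaining supply, and no exchange beats 2274.

2274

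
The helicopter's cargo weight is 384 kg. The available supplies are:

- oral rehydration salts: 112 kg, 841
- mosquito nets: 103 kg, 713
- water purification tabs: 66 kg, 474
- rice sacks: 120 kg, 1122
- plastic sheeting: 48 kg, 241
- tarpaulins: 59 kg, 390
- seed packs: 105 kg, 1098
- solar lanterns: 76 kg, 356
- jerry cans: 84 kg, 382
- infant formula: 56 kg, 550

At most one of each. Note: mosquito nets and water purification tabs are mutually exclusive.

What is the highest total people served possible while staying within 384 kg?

Greedy by ratio would take water purification tabs + rice sacks + seed packs + infant formula: 347 kg used, total 3244.
The 66 kg tied up in water purification tabs is better spent on mosquito nets — total rises to 3483 (384 kg).
Next best is water purification tabs + rice sacks + seed packs + infant formula at 3244 (347 kg) — short by 239.

3483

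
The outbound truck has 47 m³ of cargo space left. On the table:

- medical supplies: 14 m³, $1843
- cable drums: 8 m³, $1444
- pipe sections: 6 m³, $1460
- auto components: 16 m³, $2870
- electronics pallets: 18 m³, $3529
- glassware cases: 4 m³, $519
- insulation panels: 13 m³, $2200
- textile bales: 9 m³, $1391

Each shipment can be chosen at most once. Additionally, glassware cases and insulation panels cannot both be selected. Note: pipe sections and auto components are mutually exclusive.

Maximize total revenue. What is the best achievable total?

Taking cable drums + pipe sections + electronics pallets + insulation panels: 45 m³ used, 8633 in revenue.
Runner-up auto components + electronics pallets + insulation panels tops out at 8599.

8633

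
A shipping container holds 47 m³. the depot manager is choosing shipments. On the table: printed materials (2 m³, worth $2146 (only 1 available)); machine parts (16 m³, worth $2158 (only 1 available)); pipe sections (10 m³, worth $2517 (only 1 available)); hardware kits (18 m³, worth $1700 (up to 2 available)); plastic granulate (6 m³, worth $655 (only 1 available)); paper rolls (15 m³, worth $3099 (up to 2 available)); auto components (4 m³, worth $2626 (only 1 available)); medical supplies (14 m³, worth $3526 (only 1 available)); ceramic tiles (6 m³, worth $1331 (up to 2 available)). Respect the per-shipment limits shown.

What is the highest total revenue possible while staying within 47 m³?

14059

The ratio heuristic lands on printed materials + pipe sections + auto components + medical supplies + 2×ceramic tiles (13477) but leaves 5 m³ idle.
Dropping pipe sections frees 10 m³; slotting in paper rolls (15 m³) lifts the total to 14059 at 47 m³.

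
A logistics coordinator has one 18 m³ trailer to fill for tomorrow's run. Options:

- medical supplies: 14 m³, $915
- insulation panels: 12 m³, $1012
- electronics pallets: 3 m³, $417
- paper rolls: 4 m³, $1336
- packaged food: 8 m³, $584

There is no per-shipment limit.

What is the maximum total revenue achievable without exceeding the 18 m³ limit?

5344

Density check — paper rolls 334.00, electronics pallets 139.00, insulation panels 84.33, packaged food 73.00 are the best per m³.
Taking 4×paper rolls: 16 m³ used, 5344 in revenue.
No other feasible combination exceeds 5344.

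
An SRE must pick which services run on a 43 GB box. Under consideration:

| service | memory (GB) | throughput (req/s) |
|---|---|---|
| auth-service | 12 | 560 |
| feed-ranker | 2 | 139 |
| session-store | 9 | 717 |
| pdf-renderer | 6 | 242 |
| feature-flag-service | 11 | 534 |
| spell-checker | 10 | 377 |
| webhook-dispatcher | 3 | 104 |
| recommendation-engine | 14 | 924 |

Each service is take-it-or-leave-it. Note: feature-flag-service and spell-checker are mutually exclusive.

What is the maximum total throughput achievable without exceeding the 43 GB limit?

2582

Taking the top-ratio services first gives feed-ranker + session-store + pdf-renderer + feature-flag-service + recommendation-engine for 2556 (42 GB).
Dropping feature-flag-service frees 11 GB; slotting in auth-service (12 GB) lifts the total to 2582 at 43 GB.
No other feasible combination exceeds 2582.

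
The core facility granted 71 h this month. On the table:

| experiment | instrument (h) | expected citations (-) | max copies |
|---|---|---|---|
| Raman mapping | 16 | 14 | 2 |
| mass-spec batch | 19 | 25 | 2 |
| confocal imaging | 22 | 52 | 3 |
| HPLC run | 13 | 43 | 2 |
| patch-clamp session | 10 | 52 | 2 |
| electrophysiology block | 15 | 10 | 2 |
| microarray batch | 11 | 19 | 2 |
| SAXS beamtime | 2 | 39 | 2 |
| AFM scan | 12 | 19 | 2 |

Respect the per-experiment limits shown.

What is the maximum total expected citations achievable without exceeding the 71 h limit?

296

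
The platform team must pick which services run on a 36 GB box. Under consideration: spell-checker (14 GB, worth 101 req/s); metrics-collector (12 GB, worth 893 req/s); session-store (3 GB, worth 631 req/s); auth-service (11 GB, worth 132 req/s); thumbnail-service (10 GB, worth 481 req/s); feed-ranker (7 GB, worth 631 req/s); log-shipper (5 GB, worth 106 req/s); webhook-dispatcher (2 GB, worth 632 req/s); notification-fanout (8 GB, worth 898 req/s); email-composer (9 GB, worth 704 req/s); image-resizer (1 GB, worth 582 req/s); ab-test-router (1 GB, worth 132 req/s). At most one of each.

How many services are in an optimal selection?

Best achievable throughput is 4472.
metrics-collector + session-store + webhook-dispatcher + notification-fanout + email-composer + image-resizer + ab-test-router hits 4472 at 36 GB.
Any selection reaching 4472 contains exactly 7 services.

7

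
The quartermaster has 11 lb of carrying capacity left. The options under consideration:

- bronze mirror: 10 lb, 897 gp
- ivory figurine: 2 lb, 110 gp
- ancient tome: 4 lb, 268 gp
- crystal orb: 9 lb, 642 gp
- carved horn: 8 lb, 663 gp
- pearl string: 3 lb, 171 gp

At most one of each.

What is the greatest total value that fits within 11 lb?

897

Taking bronze mirror: 10 lb used, 897 in value.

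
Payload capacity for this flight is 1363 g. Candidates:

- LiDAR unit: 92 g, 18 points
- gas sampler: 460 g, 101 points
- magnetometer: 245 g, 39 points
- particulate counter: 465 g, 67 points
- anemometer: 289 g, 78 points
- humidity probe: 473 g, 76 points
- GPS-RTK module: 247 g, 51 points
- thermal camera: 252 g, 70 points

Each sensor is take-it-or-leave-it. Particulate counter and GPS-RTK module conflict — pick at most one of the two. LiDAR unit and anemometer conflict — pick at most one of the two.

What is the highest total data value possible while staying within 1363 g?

300

Taking gas sampler + anemometer + GPS-RTK module + thermal camera: 1248 g used, 300 in data value.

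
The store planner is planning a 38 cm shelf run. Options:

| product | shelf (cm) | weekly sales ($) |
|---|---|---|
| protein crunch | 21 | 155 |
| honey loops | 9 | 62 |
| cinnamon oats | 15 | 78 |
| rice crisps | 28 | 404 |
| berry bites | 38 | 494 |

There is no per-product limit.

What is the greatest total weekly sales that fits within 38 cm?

Taking the top-ratio products first gives honey loops + rice crisps for 466 (37 cm).
Dropping honey loops and rice crisps frees 37 cm; slotting in berry bites (38 cm) lifts the total to 494 at 38 cm.
Nothing else within 38 cm beats 494.

494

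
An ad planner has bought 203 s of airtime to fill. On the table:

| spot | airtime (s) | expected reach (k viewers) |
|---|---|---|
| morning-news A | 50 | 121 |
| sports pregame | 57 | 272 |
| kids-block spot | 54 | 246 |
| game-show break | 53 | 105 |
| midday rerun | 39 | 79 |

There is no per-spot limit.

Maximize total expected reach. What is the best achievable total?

Greedy by ratio would take 3×sports pregame: 171 s used, total 816.
Dropping 3×sports pregame frees 171 s; slotting in 3×kids-block spot + midday rerun (201 s) lifts the total to 817 at 201 s.
No other feasible combination exceeds 817.

817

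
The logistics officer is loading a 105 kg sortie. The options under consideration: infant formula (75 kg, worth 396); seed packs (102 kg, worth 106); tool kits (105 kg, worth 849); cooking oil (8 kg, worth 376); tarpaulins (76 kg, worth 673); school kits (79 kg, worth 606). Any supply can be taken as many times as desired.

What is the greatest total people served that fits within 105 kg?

4888

The ratio ordering already packs tightly: 13×cooking oil, 104 kg, 4888.
No other feasible combination exceeds 4888.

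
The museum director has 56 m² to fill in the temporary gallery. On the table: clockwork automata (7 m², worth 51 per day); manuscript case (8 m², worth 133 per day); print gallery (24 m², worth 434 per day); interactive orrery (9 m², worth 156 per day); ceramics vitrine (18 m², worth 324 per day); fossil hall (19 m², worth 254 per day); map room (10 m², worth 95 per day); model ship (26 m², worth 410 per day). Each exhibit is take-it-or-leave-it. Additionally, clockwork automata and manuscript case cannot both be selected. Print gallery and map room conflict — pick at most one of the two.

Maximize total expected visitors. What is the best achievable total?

914

Print gallery + interactive orrery + ceramics vitrine uses 51 of the 56 m² and totals 914.
An exhaustive check of the 256 subsets confirms 914.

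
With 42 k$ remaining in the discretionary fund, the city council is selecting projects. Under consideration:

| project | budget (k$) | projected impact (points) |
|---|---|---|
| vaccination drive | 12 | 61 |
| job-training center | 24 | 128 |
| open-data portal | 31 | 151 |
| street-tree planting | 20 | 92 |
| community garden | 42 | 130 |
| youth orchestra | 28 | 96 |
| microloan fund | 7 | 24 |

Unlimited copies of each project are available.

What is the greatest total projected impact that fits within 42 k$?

Taking vaccination drive + job-training center: 36 k$ used, 189 in projected impact.
The spare 6 k$ is too small for any remaining project, and no exchange beats 189.

189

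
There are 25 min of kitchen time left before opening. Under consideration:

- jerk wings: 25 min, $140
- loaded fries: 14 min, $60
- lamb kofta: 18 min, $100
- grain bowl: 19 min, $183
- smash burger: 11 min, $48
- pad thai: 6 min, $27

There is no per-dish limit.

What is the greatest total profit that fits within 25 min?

Density check — grain bowl 9.63, jerk wings 5.60, lamb kofta 5.56 are the best per min.
Best packing: grain bowl + pad thai — 25 min, 210 total.
No other feasible combination exceeds 210.

210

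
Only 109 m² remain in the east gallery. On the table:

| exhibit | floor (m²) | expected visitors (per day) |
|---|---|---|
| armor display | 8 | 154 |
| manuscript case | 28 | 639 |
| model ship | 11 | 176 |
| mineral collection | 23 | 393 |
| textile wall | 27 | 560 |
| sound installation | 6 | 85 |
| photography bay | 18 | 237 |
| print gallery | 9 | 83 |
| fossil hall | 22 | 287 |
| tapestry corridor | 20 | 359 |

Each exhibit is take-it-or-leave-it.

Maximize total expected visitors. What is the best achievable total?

Ranking by ratio (expected visitors/m²): manuscript case 22.82, textile wall 20.74, armor display 19.25.
Taking the top-ratio exhibits first gives armor display + manuscript case + mineral collection + textile wall + tapestry corridor for 2105 (106 m²).
Dropping armor display frees 8 m²; slotting in model ship (11 m²) lifts the total to 2127 at 109 m².
Every other selection either busts 109 m² or fails to beat 2127.

2127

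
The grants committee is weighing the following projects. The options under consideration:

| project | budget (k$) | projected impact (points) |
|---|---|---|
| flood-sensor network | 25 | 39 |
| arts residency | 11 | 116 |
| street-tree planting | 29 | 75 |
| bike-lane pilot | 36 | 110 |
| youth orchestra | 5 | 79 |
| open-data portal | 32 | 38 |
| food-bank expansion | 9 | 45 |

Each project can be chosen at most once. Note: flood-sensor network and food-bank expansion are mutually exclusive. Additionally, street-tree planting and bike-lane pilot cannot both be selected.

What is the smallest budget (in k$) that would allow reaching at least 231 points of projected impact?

25

Need the lightest bundle worth ≥ 231.
Taking arts residency + youth orchestra + food-bank expansion gives 240 (≥ 231) for 25 k$.
Below 25 k$ the best achievable stays under 231.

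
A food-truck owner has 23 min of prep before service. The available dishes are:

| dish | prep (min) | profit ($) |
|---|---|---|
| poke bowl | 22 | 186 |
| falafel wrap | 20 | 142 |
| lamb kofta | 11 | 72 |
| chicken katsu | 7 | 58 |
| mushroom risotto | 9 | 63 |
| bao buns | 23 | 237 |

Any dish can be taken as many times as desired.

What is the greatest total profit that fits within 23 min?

237

Bao buns uses 23 of the 23 min and totals 237.
That's the maximum — no swap from here does better than 237.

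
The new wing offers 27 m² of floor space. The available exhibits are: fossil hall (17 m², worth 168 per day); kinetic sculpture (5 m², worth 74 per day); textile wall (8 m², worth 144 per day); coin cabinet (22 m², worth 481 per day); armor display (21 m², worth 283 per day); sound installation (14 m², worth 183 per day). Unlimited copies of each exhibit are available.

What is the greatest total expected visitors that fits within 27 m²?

555

Ranking by ratio (expected visitors/m²): coin cabinet 21.86, textile wall 18.00, kinetic sculpture 14.80.
The ratio ordering already packs tightly: kinetic sculpture + coin cabinet, 27 m², 555.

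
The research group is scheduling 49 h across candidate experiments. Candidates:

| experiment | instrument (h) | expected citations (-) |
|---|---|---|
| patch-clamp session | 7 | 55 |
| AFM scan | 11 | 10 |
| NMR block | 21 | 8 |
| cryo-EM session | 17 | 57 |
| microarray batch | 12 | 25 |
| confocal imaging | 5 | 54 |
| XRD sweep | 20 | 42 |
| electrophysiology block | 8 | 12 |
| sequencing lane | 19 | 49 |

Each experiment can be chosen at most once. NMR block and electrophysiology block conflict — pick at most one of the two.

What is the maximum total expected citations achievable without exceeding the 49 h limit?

215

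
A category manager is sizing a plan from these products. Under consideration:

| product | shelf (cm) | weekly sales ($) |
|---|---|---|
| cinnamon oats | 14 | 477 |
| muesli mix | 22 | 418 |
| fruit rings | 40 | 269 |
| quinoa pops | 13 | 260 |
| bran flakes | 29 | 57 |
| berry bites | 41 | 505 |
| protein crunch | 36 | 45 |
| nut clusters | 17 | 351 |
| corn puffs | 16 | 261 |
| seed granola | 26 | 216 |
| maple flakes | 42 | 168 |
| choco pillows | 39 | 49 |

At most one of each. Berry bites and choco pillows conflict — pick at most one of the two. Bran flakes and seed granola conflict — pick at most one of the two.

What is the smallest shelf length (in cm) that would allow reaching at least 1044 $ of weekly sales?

44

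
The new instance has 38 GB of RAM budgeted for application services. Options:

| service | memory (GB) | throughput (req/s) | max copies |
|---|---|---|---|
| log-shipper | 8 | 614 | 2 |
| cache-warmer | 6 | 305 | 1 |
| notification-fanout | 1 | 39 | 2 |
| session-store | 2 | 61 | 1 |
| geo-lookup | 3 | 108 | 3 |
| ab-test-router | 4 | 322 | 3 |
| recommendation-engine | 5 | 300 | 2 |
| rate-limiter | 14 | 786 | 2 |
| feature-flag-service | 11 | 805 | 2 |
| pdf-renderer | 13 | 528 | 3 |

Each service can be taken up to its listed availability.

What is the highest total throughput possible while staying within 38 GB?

A density-first pass picks 2×log-shipper + 3×ab-test-router + 2×recommendation-engine — 2794 at 38 GB.
Dropping log-shipper and ab-test-router and 2×recommendation-engine frees 22 GB; slotting in 2×feature-flag-service (22 GB) lifts the total to 2868 at 38 GB.

2868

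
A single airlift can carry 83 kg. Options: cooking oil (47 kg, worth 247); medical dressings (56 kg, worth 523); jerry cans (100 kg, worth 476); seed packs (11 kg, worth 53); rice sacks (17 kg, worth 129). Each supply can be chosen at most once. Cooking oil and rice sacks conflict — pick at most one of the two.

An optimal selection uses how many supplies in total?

The maximum people served within 83 kg is 652.
medical dressings + rice sacks hits 652 at 73 kg.
Any selection reaching 652 contains exactly 2 supplies.

2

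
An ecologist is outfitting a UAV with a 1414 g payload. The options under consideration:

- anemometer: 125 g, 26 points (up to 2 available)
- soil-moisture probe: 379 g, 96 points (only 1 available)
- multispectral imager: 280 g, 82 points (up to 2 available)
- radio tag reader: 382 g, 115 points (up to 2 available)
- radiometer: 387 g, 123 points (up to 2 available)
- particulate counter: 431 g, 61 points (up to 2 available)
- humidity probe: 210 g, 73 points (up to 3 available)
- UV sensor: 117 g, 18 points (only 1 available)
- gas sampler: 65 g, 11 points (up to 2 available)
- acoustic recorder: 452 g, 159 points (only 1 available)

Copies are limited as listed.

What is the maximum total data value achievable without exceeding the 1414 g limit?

465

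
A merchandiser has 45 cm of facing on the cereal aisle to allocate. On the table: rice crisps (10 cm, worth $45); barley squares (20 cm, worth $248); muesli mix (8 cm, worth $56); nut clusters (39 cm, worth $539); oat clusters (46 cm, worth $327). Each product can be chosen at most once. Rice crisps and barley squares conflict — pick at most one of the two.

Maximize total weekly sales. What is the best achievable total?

539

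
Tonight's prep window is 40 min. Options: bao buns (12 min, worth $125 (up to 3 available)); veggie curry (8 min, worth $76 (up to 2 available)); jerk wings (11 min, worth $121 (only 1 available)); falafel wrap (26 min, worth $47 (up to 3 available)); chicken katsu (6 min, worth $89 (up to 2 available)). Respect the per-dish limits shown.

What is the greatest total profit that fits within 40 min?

455

Taking the top-ratio dishes first gives bao buns + jerk wings + 2×chicken katsu for 424 (35 min).
Replace jerk wings with 2×veggie curry: the trade gains 31 net, giving 455 at 40 min.
Nothing else within 40 min beats 455.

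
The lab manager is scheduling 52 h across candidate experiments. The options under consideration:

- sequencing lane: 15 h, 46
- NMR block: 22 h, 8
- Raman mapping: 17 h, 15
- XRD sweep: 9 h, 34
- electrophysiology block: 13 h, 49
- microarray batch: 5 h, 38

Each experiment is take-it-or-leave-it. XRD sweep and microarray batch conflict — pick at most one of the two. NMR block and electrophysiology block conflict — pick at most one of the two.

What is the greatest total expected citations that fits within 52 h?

148

Best packing: sequencing lane + Raman mapping + electrophysiology block + microarray batch — 50 h, 148 total.
Next best is sequencing lane + electrophysiology block + microarray batch at 133 (33 h) — short by 15.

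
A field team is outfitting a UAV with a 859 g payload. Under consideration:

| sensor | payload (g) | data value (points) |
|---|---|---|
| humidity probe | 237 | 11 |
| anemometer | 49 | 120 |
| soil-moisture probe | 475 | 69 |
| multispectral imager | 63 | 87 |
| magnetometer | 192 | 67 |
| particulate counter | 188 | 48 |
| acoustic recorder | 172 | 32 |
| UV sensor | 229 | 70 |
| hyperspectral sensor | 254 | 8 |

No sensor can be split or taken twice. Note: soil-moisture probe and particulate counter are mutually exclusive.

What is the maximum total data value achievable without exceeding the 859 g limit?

392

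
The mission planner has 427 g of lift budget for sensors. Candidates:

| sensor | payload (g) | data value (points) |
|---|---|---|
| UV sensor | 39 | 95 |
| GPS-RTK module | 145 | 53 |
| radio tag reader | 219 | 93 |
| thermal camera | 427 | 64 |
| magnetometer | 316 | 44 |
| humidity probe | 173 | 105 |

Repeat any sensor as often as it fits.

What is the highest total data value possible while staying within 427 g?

950

By data value per g: UV sensor 2.44, humidity probe 0.61, radio tag reader 0.42 lead.
Taking 10×UV sensor: 390 g used, 950 in data value.
Nothing else within 427 g beats 950.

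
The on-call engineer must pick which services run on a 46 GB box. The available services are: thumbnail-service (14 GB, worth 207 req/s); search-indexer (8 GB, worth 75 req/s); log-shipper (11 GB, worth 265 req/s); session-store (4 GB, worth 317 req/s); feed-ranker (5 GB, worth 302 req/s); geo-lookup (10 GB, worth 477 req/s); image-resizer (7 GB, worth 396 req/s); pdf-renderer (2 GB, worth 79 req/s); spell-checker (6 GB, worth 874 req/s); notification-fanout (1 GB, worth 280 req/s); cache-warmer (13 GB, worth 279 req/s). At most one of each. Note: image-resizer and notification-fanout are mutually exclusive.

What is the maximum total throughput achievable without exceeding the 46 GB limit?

2710

By throughput per GB: notification-fanout 280.00, spell-checker 145.67, session-store 79.25 lead.
Taking log-shipper + session-store + feed-ranker + geo-lookup + image-resizer + pdf-renderer + spell-checker: 45 GB used, 2710 in throughput.
Every other selection either busts 46 GB or breaks a pairing rule or fails to beat 2710.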